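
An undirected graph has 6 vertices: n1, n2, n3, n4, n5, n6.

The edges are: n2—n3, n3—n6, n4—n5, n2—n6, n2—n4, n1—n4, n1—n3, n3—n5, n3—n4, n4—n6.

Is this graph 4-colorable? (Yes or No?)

Yes

The chromatic number is 4. n2, n3, n4, n6 form a clique, so at least 4 colors are needed.
One proper 4-coloring: n1=3, n2=4, n3=1, n4=2, n5=3, n6=3.
That is already a proper 4-coloring.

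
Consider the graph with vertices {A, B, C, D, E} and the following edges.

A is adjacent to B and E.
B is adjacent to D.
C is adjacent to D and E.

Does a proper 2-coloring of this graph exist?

The cycle B-D-C-E-A-B has odd length 5, so it cannot be 2-colored; at least 3 colors are needed.
So 2 colors are not enough.

No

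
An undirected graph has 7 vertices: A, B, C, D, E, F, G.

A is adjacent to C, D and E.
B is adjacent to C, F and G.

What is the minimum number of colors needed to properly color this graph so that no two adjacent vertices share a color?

2

B and F are adjacent, so at least 2 colors are needed.
2 colors suffice: A=1, B=1, C=2, D=2, E=2, F=2, G=2. Each edge has distinct colors on its endpoints.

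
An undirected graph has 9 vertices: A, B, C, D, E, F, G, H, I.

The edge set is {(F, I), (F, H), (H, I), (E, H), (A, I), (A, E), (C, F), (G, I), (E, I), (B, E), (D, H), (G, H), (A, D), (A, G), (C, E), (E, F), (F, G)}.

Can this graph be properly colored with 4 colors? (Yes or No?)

Yes

The chromatic number is 4. E, F, H, I are pairwise adjacent (a clique of size 4), so at least 4 colors are needed.
4 colors suffice: color 1 → {D, E, G}; color 2 → {B, C, I}; color 3 → {A, F}; color 4 → {H}.
That is already a proper 4-coloring.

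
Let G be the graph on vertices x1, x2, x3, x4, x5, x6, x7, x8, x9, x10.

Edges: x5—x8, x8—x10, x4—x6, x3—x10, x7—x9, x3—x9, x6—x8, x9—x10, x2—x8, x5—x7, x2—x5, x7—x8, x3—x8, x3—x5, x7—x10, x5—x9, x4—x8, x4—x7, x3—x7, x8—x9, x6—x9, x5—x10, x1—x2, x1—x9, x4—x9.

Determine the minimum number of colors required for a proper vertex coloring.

6

x3, x5, x7, x8, x9, x10 form a clique, so at least 6 colors are needed.
6 colors suffice: color 1 → {x2, x9}; color 2 → {x1, x8}; color 3 → {x6, x7}; color 4 → {x4, x5}; color 5 → {x10}; color 6 → {x3}. No two adjacent vertices share a color.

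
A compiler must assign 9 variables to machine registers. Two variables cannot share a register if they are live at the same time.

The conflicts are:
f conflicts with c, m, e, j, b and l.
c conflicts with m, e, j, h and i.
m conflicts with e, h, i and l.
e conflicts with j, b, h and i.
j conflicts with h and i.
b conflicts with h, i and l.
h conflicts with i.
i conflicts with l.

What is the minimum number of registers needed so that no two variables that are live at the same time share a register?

c, e, j, h, i are mutually in conflict, so at least 5 registers are needed.
Using 5 registers: f=1, c=4, m=3, e=2, j=3, b=3, h=5, i=1, l=2. No two conflicting variables share a register.

5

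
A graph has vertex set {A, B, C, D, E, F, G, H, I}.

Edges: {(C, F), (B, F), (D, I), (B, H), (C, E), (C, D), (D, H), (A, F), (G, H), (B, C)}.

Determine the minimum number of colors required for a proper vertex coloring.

B, C, F form a triangle, so at least 3 colors are needed.
3 colors suffice: color red → {A, C, H, I}; color blue → {B, D, E, G}; color green → {F}. No two adjacent vertices share a color.

3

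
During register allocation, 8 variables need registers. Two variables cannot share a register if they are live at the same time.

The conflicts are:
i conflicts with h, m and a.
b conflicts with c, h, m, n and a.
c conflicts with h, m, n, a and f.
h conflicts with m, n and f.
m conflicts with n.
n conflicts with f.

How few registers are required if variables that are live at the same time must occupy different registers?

5

b, c, h, m, n pairwise conflict, so at least 5 registers are needed.
5 registers suffice: register 1 → {h, a}; register 2 → {i, c}; register 3 → {b, f}; register 4 → {m}; register 5 → {n}. Every pair that conflicts lands in different registers.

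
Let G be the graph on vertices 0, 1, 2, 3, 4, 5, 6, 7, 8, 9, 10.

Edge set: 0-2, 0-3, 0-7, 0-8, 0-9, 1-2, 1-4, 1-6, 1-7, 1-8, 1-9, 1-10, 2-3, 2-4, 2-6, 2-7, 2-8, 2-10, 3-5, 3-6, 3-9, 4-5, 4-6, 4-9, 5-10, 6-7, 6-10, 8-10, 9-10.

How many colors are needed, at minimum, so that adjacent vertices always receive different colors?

4

1, 2, 6, 7 are mutually adjacent (a clique of size 4), so at least 4 colors are needed.
4 colors suffice: 0=b, 1=b, 2=a, 3=d, 4=d, 5=a, 6=c, 7=d, 8=c, 9=a, 10=d. No two adjacent vertices share a color.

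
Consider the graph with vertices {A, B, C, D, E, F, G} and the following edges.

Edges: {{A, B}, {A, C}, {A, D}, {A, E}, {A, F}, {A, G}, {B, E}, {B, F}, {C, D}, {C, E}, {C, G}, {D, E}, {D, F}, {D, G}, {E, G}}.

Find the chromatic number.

5

A, C, D, E, G form a clique, so at least 5 colors are needed.
One proper 5-coloring: A=1, B=3, C=4, D=3, E=2, F=2, G=5. Every edge joins two different colors.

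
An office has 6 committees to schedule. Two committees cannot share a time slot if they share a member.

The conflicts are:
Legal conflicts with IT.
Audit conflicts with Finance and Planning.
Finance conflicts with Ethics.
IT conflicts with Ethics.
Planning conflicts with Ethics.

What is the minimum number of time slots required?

2

IT and Ethics conflict, so at least 2 time slots are needed.
2 time slots suffice: Legal=1, Audit=1, Finance=2, IT=2, Planning=2, Ethics=1. No two conflicting committees share a time slot.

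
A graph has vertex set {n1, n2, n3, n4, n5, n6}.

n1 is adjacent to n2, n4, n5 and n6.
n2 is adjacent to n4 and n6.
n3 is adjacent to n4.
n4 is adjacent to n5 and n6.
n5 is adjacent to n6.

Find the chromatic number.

4

n1, n4, n5, n6 are pairwise adjacent (a clique of size 4), so at least 4 colors are needed.
A valid assignment using 4 colors: n1=3, n2=4, n3=2, n4=1, n5=4, n6=2. Every edge joins two different colors.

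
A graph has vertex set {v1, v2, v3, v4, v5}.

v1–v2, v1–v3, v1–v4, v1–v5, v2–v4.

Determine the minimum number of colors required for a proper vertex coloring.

3

v1, v2, v4 are pairwise adjacent, so at least 3 colors are needed.
A valid assignment using 3 colors: v1=R, v2=G, v3=B, v4=B, v5=B. No two adjacent vertices share a color.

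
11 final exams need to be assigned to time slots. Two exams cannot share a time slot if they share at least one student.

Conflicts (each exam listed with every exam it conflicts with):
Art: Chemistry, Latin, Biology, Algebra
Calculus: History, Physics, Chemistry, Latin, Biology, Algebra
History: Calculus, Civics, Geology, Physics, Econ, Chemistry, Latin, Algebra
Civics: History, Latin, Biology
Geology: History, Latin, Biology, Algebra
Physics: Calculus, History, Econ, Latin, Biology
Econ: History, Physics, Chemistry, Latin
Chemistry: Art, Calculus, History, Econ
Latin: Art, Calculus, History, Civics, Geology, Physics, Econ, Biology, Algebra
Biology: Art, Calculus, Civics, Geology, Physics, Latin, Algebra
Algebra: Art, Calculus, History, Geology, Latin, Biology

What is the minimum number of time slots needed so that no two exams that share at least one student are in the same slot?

4

Calculus, Physics, Latin, Biology are mutually in conflict, so at least 4 time slots are needed.
A valid assignment using 4 time slots: Art=3, Calculus=3, History=2, Civics=3, Geology=3, Physics=4, Econ=3, Chemistry=1, Latin=1, Biology=2, Algebra=4. No two conflicting exams share a time slot.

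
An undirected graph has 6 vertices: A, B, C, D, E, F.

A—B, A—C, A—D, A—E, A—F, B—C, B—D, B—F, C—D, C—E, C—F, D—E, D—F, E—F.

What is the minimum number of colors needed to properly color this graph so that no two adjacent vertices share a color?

5

A, B, C, D, F form a clique, so at least 5 colors are needed.
5 colors suffice: color 1 → {A}; color 2 → {F}; color 3 → {D}; color 4 → {C}; color 5 → {B, E}. Every edge joins two different colors.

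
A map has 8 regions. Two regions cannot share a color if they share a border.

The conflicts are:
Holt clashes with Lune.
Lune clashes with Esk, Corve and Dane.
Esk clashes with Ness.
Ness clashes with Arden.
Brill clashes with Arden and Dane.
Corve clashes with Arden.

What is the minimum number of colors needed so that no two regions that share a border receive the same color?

3

The cycle Dane-Brill-Arden-Corve-Lune-Dane has odd length 5, so it cannot be 2-colored; at least 3 colors are needed.
3 colors suffice: color 1 → {Lune, Arden}; color 2 → {Holt, Esk, Brill, Corve}; color 3 → {Ness, Dane}. No two conflicting regions share a color.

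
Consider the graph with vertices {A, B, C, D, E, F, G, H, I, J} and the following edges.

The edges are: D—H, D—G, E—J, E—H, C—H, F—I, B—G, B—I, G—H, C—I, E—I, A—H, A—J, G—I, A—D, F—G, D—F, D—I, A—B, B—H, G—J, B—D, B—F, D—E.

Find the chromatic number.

B, D, F, G, I are pairwise adjacent (a clique of size 5), so at least 5 colors are needed.
5 colors suffice: A=green, B=yellow, C=red, D=red, E=green, F=purple, G=green, H=blue, I=blue, J=red. Every edge joins two different colors.

5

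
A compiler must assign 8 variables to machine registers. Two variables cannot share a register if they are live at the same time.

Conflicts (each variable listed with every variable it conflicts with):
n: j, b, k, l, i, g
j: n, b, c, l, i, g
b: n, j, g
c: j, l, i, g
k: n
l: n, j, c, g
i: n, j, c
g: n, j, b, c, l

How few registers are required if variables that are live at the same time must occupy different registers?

4

n, j, b, g are mutually in conflict, so at least 4 registers are needed.
4 registers suffice: register 1 → {j, k}; register 2 → {n, c}; register 3 → {i, g}; register 4 → {b, l}. Each listed conflict is separated.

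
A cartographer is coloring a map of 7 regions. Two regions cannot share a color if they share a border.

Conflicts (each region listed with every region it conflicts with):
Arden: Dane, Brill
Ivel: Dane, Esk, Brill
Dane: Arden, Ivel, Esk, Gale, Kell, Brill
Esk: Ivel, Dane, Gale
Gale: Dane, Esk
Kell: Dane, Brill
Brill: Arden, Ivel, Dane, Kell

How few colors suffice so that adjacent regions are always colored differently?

Dane, Kell, Brill are mutually in conflict, so at least 3 colors are needed.
3 colors suffice: color 1 → {Dane}; color 2 → {Esk, Brill}; color 3 → {Arden, Ivel, Gale, Kell}. No two conflicting regions share a color.

3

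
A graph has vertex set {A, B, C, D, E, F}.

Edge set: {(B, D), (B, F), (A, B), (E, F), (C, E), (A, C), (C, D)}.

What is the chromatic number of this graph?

The cycle A-B-F-E-C-A has odd length 5, so it cannot be 2-colored; at least 3 colors are needed.
3 colors suffice: color red → {B, C}; color blue → {A, D, F}; color green → {E}. Each edge has distinct colors on its endpoints.

3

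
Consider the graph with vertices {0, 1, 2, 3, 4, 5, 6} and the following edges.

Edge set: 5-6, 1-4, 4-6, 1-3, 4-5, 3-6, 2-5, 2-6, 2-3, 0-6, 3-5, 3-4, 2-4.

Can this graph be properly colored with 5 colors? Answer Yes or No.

The chromatic number is 5. 2, 3, 4, 5, 6 are pairwise adjacent (a clique of size 5), so at least 5 colors are needed.
One proper 5-coloring: 0=a, 1=c, 2=d, 3=a, 4=b, 5=e, 6=c.
That is already a proper 5-coloring.

Yes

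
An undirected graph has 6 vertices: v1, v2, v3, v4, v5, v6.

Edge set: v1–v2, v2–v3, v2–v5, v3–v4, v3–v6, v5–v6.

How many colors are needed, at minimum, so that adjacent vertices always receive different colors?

v2 and v5 are adjacent, so at least 2 colors are needed.
One proper 2-coloring: v1=1, v2=2, v3=1, v4=2, v5=1, v6=2. Each edge has distinct colors on its endpoints.

2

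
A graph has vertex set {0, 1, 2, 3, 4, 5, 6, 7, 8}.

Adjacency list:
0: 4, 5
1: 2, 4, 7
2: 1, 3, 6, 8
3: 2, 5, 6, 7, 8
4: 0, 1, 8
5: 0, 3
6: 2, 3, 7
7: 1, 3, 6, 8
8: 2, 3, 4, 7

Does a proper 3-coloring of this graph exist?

The chromatic number is 3. 3, 7, 8 form a triangle, so at least 3 colors are needed.
3 colors suffice: color a → {3, 4}; color b → {0, 2, 7}; color c → {1, 5, 6, 8}.
That is already a proper 3-coloring.

Yes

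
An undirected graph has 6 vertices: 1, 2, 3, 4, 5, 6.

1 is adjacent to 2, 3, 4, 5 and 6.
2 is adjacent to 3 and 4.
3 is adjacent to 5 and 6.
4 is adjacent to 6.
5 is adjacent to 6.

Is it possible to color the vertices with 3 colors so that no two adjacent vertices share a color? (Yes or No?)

1, 3, 5, 6 are mutually adjacent (a clique of size 4), so at least 4 colors are needed.
So 3 colors are not enough.

No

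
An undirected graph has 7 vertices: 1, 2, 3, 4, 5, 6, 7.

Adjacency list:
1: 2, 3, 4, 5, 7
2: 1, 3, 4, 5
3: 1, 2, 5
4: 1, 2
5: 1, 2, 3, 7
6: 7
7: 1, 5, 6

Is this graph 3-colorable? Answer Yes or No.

1, 2, 3, 5 are pairwise adjacent (a clique of size 4), so at least 4 colors are needed.
So 3 colors are not enough.

No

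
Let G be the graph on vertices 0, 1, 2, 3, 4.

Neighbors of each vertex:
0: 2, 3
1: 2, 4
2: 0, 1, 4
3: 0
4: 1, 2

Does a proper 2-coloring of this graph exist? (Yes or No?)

No

1, 2, 4 are mutually adjacent, so at least 3 colors are needed.
So 2 colors are not enough.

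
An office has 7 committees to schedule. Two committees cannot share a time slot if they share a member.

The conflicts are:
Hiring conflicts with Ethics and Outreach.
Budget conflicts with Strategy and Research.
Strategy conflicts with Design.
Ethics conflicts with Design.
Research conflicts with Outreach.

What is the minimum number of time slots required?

The cycle Outreach-Research-Budget-Strategy-Design-Ethics-Hiring-Outreach has odd length 7, so it cannot be 2-colored; at least 3 time slots are needed.
3 time slots suffice: time slot 1 → {Strategy, Ethics, Research}; time slot 2 → {Hiring, Budget, Design}; time slot 3 → {Outreach}. No two conflicting committees share a time slot.

3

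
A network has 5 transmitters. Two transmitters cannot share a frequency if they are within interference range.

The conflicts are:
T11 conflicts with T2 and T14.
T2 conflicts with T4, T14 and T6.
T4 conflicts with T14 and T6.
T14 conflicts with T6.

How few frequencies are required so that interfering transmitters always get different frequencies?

T2, T4, T14, T6 are mutually in conflict, so at least 4 frequencies are needed.
4 frequencies suffice: frequency 1 → {T14}; frequency 2 → {T2}; frequency 3 → {T11, T6}; frequency 4 → {T4}. No two conflicting transmitters share a frequency.

4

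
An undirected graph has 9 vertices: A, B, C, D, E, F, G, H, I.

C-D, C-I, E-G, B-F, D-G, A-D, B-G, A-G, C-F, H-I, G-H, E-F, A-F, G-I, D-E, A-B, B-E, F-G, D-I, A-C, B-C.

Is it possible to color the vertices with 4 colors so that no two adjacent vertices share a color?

Yes

The chromatic number is 4. A, B, C, F are pairwise adjacent (a clique of size 4), so at least 4 colors are needed.
4 colors suffice: color 1 → {C, G}; color 2 → {D, F, H}; color 3 → {A, E, I}; color 4 → {B}.
That is already a proper 4-coloring.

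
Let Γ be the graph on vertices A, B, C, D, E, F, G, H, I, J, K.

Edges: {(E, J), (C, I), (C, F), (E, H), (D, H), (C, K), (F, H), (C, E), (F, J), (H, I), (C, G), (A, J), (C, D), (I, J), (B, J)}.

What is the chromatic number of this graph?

2

A and J are adjacent, so at least 2 colors are needed.
One proper 2-coloring: A=blue, B=blue, C=red, D=blue, E=blue, F=blue, G=blue, H=red, I=blue, J=red, K=blue. Every edge joins two different colors.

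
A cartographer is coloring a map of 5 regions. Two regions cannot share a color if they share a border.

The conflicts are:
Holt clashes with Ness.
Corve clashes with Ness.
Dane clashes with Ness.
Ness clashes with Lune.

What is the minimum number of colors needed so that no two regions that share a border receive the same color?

Ness and Lune conflict, so at least 2 colors are needed.
2 colors suffice: Holt=2, Corve=2, Dane=2, Ness=1, Lune=2. No two conflicting regions share a color.

2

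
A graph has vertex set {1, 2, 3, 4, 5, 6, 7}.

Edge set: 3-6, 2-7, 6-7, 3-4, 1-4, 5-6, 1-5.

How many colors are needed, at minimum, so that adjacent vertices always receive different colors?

3

The cycle 4-3-6-5-1-4 has odd length 5, so it cannot be 2-colored; at least 3 colors are needed.
3 colors suffice: 1=b, 2=a, 3=b, 4=a, 5=c, 6=a, 7=b. Each edge has distinct colors on its endpoints.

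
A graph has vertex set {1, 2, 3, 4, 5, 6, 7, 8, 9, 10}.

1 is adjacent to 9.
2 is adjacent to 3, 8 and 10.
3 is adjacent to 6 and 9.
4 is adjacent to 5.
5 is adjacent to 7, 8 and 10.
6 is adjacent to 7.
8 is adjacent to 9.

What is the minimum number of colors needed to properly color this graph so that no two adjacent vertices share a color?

2 and 3 are adjacent, so at least 2 colors are needed.
2 colors suffice: 1=b, 2=a, 3=b, 4=b, 5=a, 6=a, 7=b, 8=b, 9=a, 10=b. Every edge joins two different colors.

2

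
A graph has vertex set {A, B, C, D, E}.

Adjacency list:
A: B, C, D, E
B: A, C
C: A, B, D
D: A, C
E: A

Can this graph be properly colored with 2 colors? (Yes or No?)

No

A, B, C are pairwise adjacent, so at least 3 colors are needed.
So 2 colors are not enough.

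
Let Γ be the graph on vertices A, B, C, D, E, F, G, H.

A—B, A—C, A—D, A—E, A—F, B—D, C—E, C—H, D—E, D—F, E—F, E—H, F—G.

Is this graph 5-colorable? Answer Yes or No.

The chromatic number is 4. A, D, E, F are pairwise adjacent (a clique of size 4), so at least 4 colors are needed.
4 colors suffice: color 1 → {A, G, H}; color 2 → {B, E}; color 3 → {C, D}; color 4 → {F}.
Since 5 ≥ 4, a proper 5-coloring certainly exists.

Yes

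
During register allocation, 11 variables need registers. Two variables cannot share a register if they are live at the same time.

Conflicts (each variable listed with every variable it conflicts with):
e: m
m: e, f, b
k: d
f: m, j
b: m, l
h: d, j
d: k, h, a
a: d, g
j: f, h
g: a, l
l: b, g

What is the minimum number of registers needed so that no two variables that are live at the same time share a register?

The cycle b-m-f-j-h-d-a-g-l-b has odd length 9, so it cannot be 2-colored; at least 3 registers are needed.
A valid assignment using 3 registers: e=2, m=1, k=2, f=2, b=2, h=2, d=1, a=2, j=1, g=1, l=3. Each listed conflict is separated.

3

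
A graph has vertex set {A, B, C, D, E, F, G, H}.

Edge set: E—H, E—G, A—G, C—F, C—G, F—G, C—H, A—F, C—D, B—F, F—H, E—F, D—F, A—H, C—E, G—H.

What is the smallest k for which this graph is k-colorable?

C, E, F, G, H are pairwise adjacent (a clique of size 5), so at least 5 colors are needed.
5 colors suffice: color red → {F}; color blue → {B, D, H}; color green → {G}; color yellow → {A, C}; color purple → {E}. Every edge joins two different colors.

5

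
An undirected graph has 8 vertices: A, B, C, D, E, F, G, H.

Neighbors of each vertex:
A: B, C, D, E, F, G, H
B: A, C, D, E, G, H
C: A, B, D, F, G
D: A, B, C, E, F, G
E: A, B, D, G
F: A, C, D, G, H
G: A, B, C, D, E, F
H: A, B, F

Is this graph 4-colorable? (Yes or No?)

No

A, B, D, E, G are pairwise adjacent (a clique of size 5), so at least 5 colors are needed.
So 4 colors are not enough.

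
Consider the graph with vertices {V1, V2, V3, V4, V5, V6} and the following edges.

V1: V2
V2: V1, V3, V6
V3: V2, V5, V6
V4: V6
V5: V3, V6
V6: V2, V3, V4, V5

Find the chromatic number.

3

V3, V5, V6 are pairwise adjacent, so at least 3 colors are needed.
A valid assignment using 3 colors: V1=1, V2=3, V3=2, V4=2, V5=3, V6=1. No two adjacent vertices share a color.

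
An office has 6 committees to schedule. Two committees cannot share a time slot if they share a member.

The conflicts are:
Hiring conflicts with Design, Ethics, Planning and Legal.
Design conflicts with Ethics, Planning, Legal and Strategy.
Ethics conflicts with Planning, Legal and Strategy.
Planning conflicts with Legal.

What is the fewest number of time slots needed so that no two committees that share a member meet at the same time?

5

Hiring, Design, Ethics, Planning, Legal all conflict with each other, so at least 5 time slots are needed.
5 time slots suffice: time slot 1 → {Ethics}; time slot 2 → {Design}; time slot 3 → {Planning, Strategy}; time slot 4 → {Legal}; time slot 5 → {Hiring}. No two conflicting committees share a time slot.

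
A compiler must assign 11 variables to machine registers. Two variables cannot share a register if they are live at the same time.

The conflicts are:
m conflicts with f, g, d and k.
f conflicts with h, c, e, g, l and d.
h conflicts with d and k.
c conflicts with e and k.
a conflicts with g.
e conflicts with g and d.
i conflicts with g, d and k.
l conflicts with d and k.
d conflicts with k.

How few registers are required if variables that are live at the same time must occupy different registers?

3

f, e, g all conflict with each other, so at least 3 registers are needed.
3 registers suffice: register 1 → {c, g, d}; register 2 → {f, a, k}; register 3 → {m, h, e, i, l}. Every pair that conflicts lands in different registers.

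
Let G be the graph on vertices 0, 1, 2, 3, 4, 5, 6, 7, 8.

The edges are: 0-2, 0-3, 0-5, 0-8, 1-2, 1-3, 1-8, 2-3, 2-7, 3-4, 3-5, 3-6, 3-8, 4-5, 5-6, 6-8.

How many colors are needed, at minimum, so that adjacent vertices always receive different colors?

1, 2, 3 are mutually adjacent, so at least 3 colors are needed.
A valid assignment using 3 colors: 0=green, 1=green, 2=blue, 3=red, 4=green, 5=blue, 6=green, 7=red, 8=blue. Every edge joins two different colors.

3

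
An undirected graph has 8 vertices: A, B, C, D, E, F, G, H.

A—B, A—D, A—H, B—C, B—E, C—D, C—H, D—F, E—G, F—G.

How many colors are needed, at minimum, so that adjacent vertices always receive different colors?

2

C and H are adjacent, so at least 2 colors are needed.
2 colors suffice: A=1, B=2, C=1, D=2, E=1, F=1, G=2, H=2. Each edge has distinct colors on its endpoints.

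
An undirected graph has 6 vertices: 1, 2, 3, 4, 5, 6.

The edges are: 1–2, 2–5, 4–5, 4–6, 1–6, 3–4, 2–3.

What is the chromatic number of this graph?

3

The cycle 2-3-4-6-1-2 has odd length 5, so it cannot be 2-colored; at least 3 colors are needed.
3 colors suffice: 1=green, 2=red, 3=blue, 4=red, 5=blue, 6=blue. Each edge has distinct colors on its endpoints.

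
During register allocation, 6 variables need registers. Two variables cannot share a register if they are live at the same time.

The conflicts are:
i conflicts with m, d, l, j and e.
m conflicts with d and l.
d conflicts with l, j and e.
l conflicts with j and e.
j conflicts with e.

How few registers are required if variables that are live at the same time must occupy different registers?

5

i, d, l, j, e are mutually in conflict, so at least 5 registers are needed.
5 registers suffice: register 1 → {l}; register 2 → {d}; register 3 → {i}; register 4 → {m, e}; register 5 → {j}. Each listed conflict is separated.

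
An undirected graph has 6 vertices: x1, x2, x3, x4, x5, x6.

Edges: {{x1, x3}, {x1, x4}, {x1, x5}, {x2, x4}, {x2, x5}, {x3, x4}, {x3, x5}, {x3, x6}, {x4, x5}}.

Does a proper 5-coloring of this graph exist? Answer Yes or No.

Yes

The chromatic number is 4. x1, x3, x4, x5 are mutually adjacent (a clique of size 4), so at least 4 colors are needed.
4 colors suffice: x1=4, x2=3, x3=3, x4=1, x5=2, x6=1.
Since 5 ≥ 4, a proper 5-coloring certainly exists.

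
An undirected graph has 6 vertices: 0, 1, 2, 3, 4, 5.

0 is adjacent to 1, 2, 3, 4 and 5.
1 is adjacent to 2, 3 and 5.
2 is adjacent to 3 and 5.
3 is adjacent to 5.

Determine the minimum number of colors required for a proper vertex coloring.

0, 1, 2, 3, 5 are pairwise adjacent (a clique of size 5), so at least 5 colors are needed.
5 colors suffice: color red → {0}; color blue → {1, 4}; color green → {3}; color yellow → {5}; color purple → {2}. Each edge has distinct colors on its endpoints.

5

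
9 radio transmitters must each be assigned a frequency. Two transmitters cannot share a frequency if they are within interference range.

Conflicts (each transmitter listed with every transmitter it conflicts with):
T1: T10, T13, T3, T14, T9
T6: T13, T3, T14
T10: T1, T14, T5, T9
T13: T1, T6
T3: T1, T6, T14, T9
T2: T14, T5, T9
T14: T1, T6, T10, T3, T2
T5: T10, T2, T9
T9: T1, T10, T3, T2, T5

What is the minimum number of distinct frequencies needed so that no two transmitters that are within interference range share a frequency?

3

T6, T3, T14 all conflict with each other, so at least 3 frequencies are needed.
3 frequencies suffice: frequency 1 → {T13, T14, T9}; frequency 2 → {T1, T6, T5}; frequency 3 → {T10, T3, T2}. Each listed conflict is separated.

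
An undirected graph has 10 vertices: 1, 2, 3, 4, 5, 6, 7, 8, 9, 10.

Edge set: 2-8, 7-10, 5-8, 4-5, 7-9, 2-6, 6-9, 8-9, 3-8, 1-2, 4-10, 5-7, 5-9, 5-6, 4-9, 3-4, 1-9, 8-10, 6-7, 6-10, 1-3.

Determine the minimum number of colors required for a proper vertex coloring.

5, 6, 7, 9 are mutually adjacent (a clique of size 4), so at least 4 colors are needed.
4 colors suffice: color a → {2, 3, 9, 10}; color b → {1, 5}; color c → {4, 6, 8}; color d → {7}. Each edge has distinct colors on its endpoints.

4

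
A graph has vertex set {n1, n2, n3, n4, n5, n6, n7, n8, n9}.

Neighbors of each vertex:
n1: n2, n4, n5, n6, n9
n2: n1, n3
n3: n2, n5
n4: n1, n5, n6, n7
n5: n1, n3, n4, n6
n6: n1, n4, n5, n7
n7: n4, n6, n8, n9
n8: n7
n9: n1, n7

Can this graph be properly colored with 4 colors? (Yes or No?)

The chromatic number is 4. n1, n4, n5, n6 form a clique, so at least 4 colors are needed.
4 colors suffice: color red → {n1, n3, n7}; color blue → {n2, n6, n8, n9}; color green → {n4}; color yellow → {n5}.
That is already a proper 4-coloring.

Yes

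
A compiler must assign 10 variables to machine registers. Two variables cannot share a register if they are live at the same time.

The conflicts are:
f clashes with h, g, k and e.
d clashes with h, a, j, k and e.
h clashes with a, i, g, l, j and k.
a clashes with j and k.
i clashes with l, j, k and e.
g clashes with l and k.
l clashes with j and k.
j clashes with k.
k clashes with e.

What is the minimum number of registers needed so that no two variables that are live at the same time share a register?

h, i, l, j, k pairwise conflict, so at least 5 registers are needed.
5 registers suffice: register 1 → {k}; register 2 → {h, e}; register 3 → {g, j}; register 4 → {f, d, i}; register 5 → {a, l}. Every pair that conflicts lands in different registers.

5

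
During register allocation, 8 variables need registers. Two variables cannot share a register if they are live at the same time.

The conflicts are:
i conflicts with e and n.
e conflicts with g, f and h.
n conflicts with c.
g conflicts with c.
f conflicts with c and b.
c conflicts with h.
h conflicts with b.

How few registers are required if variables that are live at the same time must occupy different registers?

3

The cycle i-e-f-c-n-i has odd length 5, so it cannot be 2-colored; at least 3 registers are needed.
Using 3 registers: i=2, e=1, n=3, g=2, f=2, c=1, h=2, b=1. Every pair that conflicts lands in different registers.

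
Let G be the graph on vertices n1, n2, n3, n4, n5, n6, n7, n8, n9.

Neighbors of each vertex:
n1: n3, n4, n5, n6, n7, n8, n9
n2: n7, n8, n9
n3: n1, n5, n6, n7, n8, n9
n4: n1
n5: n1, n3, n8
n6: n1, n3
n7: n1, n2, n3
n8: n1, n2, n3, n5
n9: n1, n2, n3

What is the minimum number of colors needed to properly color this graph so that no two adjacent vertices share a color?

n1, n3, n5, n8 are pairwise adjacent (a clique of size 4), so at least 4 colors are needed.
A valid assignment using 4 colors: n1=R, n2=R, n3=B, n4=B, n5=Y, n6=G, n7=G, n8=G, n9=G. Every edge joins two different colors.

4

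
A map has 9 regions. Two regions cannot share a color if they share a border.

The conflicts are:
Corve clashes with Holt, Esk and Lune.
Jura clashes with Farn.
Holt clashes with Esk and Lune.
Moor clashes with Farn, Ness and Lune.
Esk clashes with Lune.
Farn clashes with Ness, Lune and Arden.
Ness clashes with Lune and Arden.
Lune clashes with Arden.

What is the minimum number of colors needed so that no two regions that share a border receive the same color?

4

Farn, Ness, Lune, Arden are mutually in conflict, so at least 4 colors are needed.
4 colors suffice: Corve=4, Jura=1, Holt=3, Moor=4, Esk=2, Farn=2, Ness=3, Lune=1, Arden=4. No two conflicting regions share a color.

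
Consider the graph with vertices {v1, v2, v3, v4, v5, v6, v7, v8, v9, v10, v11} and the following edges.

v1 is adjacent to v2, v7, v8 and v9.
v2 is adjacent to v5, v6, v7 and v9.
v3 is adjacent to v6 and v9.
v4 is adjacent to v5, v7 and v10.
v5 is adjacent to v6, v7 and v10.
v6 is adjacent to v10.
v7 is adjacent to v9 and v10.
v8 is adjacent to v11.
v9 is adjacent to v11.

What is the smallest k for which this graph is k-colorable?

4

v1, v2, v7, v9 are pairwise adjacent (a clique of size 4), so at least 4 colors are needed.
4 colors suffice: color 1 → {v6, v7, v8}; color 2 → {v5, v9}; color 3 → {v2, v3, v10, v11}; color 4 → {v1, v4}. No two adjacent vertices share a color.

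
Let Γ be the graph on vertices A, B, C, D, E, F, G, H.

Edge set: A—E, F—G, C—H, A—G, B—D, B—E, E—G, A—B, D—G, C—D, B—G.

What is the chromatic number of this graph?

4

A, B, E, G are pairwise adjacent (a clique of size 4), so at least 4 colors are needed.
4 colors suffice: color 1 → {C, G}; color 2 → {B, F, H}; color 3 → {D, E}; color 4 → {A}. Every edge joins two different colors.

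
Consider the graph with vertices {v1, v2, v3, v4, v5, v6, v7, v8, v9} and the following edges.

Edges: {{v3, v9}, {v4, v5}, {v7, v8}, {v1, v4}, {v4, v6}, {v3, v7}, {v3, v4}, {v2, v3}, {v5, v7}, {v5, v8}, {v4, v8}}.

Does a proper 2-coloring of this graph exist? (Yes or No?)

v4, v5, v8 are pairwise adjacent, so at least 3 colors are needed.
So 2 colors are not enough.

No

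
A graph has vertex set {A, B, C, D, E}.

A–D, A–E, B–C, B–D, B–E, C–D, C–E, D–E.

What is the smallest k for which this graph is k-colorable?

4

B, C, D, E are pairwise adjacent (a clique of size 4), so at least 4 colors are needed.
4 colors suffice: color 1 → {D}; color 2 → {E}; color 3 → {A, B}; color 4 → {C}. Every edge joins two different colors.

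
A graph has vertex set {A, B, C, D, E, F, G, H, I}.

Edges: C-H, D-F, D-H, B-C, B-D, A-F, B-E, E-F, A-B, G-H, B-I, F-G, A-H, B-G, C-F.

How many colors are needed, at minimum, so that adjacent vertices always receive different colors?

A and H are adjacent, so at least 2 colors are needed.
2 colors suffice: A=blue, B=red, C=blue, D=blue, E=blue, F=red, G=blue, H=red, I=blue. No two adjacent vertices share a color.

2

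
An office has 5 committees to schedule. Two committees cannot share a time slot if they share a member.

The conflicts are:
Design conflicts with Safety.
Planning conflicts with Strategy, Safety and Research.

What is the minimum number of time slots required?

Planning and Strategy conflict, so at least 2 time slots are needed.
A valid assignment using 2 time slots: Design=1, Planning=1, Strategy=2, Safety=2, Research=2. Every pair that conflicts lands in different time slots.

2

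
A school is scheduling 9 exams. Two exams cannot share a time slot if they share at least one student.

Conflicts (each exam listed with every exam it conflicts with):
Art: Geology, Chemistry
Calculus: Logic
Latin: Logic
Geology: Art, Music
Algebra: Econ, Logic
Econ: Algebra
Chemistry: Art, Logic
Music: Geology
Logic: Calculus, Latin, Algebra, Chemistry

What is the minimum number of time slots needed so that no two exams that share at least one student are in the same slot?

2

Art and Geology conflict, so at least 2 time slots are needed.
2 time slots suffice: time slot 1 → {Art, Econ, Music, Logic}; time slot 2 → {Calculus, Latin, Geology, Algebra, Chemistry}. No two conflicting exams share a time slot.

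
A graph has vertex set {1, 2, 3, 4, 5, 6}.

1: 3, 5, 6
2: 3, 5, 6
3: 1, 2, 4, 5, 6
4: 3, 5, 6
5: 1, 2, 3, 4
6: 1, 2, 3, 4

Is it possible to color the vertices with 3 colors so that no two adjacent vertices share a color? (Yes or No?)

Yes

The chromatic number is 3. 3, 4, 5 are mutually adjacent, so at least 3 colors are needed.
One proper 3-coloring: 1=green, 2=green, 3=red, 4=green, 5=blue, 6=blue.
That is already a proper 3-coloring.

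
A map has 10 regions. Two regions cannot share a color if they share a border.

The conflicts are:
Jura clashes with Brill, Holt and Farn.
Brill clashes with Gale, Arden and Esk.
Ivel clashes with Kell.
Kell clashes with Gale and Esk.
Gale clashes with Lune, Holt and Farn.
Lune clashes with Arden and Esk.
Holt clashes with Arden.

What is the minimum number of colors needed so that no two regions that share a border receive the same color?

2

Holt and Arden conflict, so at least 2 colors are needed.
2 colors suffice: color 1 → {Jura, Ivel, Gale, Arden, Esk}; color 2 → {Brill, Kell, Lune, Holt, Farn}. Each listed conflict is separated.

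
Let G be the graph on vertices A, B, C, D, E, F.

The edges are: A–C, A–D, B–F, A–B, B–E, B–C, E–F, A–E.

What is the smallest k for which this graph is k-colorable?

3

B, E, F form a triangle, so at least 3 colors are needed.
3 colors suffice: color red → {A, F}; color blue → {B, D}; color green → {C, E}. Every edge joins two different colors.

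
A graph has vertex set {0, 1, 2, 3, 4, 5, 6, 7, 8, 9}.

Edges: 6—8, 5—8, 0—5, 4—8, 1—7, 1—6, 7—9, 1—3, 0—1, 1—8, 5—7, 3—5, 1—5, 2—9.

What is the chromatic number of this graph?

3

1, 6, 8 form a triangle, so at least 3 colors are needed.
3 colors suffice: 0=c, 1=a, 2=b, 3=c, 4=a, 5=b, 6=b, 7=c, 8=c, 9=a. Every edge joins two different colors.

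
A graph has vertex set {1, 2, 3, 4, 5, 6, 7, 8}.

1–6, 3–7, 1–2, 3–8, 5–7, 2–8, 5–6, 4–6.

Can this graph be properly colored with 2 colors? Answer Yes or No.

No

The cycle 6-1-2-8-3-7-5-6 has odd length 7, so it cannot be 2-colored; at least 3 colors are needed.
So 2 colors are not enough.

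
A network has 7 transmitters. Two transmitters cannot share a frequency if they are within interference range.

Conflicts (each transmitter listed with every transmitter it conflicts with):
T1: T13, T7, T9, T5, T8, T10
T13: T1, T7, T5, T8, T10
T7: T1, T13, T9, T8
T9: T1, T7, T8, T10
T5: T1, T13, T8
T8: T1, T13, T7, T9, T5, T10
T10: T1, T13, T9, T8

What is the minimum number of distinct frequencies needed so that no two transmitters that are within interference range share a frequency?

4

T1, T13, T5, T8 are mutually in conflict, so at least 4 frequencies are needed.
4 frequencies suffice: frequency 1 → {T1}; frequency 2 → {T8}; frequency 3 → {T13, T9}; frequency 4 → {T7, T5, T10}. No two conflicting transmitters share a frequency.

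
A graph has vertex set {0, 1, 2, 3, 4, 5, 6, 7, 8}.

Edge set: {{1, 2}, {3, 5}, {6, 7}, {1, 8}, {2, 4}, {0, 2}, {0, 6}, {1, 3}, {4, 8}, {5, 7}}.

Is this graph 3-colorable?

The chromatic number is 3. The cycle 6-7-5-3-1-2-0-6 has odd length 7, so it cannot be 2-colored; at least 3 colors are needed.
One proper 3-coloring: 0=c, 1=a, 2=b, 3=b, 4=a, 5=a, 6=a, 7=b, 8=b.
That is already a proper 3-coloring.

Yes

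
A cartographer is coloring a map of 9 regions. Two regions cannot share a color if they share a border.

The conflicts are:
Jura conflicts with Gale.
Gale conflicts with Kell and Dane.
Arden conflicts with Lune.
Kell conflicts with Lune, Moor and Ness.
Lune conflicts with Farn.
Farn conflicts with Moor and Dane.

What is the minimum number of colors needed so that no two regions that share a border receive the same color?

3

The cycle Kell-Lune-Farn-Dane-Gale-Kell has odd length 5, so it cannot be 2-colored; at least 3 colors are needed.
3 colors suffice: color 1 → {Jura, Arden, Kell, Farn}; color 2 → {Gale, Lune, Moor, Ness}; color 3 → {Dane}. No two conflicting regions share a color.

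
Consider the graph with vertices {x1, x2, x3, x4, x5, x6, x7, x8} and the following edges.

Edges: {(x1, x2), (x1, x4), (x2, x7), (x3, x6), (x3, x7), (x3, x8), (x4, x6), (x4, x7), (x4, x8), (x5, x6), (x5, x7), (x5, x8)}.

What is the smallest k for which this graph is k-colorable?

x5 and x7 are adjacent, so at least 2 colors are needed.
2 colors suffice: color R → {x1, x6, x7, x8}; color B → {x2, x3, x4, x5}. Each edge has distinct colors on its endpoints.

2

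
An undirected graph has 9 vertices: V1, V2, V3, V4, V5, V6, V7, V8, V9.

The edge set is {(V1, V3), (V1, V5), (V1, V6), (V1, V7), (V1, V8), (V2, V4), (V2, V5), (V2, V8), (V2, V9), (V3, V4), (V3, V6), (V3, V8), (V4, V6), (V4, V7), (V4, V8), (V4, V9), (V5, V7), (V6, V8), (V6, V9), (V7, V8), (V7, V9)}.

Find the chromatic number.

4

V1, V3, V6, V8 are pairwise adjacent (a clique of size 4), so at least 4 colors are needed.
4 colors suffice: color 1 → {V1, V4}; color 2 → {V5, V8, V9}; color 3 → {V2, V6, V7}; color 4 → {V3}. Every edge joins two different colors.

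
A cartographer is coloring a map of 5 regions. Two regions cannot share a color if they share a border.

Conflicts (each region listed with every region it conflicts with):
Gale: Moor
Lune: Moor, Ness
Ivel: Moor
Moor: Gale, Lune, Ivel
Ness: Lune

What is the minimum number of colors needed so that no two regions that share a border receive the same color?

2

Lune and Ness conflict, so at least 2 colors are needed.
2 colors suffice: color 1 → {Moor, Ness}; color 2 → {Gale, Lune, Ivel}. Each listed conflict is separated.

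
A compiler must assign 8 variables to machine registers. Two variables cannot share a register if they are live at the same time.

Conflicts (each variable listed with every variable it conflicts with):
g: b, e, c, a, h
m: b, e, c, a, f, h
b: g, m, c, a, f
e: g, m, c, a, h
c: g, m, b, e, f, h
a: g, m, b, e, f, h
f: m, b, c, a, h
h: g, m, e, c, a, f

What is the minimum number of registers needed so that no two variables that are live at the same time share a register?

g, e, a, h are mutually in conflict, so at least 4 registers are needed.
A valid assignment using 4 registers: g=2, m=2, b=3, e=4, c=1, a=1, f=4, h=3. Each listed conflict is separated.

4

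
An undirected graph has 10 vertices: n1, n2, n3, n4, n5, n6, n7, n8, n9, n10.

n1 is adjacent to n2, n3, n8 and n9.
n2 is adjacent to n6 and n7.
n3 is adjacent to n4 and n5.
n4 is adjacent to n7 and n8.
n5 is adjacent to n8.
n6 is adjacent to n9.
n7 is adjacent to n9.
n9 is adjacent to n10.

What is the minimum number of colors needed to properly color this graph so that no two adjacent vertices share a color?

The cycle n9-n1-n3-n4-n7-n9 has odd length 5, so it cannot be 2-colored; at least 3 colors are needed.
3 colors suffice: color red → {n2, n3, n8, n9}; color blue → {n1, n4, n5, n6, n10}; color green → {n7}. Each edge has distinct colors on its endpoints.

3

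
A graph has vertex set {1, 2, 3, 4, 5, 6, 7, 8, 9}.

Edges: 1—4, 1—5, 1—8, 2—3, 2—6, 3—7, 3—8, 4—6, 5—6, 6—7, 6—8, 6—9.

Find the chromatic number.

6 and 8 are adjacent, so at least 2 colors are needed.
A valid assignment using 2 colors: 1=red, 2=blue, 3=red, 4=blue, 5=blue, 6=red, 7=blue, 8=blue, 9=blue. Every edge joins two different colors.

2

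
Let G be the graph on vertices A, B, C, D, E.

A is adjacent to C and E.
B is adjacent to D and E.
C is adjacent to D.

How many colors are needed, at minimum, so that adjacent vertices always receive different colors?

The cycle E-A-C-D-B-E has odd length 5, so it cannot be 2-colored; at least 3 colors are needed.
3 colors suffice: A=2, B=1, C=1, D=2, E=3. Every edge joins two different colors.

3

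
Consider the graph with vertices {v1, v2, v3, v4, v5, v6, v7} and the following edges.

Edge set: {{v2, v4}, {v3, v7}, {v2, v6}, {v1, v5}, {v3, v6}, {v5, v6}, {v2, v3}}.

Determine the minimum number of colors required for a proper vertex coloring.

3

v2, v3, v6 are pairwise adjacent, so at least 3 colors are needed.
3 colors suffice: color 1 → {v2, v5, v7}; color 2 → {v1, v4, v6}; color 3 → {v3}. Every edge joins two different colors.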